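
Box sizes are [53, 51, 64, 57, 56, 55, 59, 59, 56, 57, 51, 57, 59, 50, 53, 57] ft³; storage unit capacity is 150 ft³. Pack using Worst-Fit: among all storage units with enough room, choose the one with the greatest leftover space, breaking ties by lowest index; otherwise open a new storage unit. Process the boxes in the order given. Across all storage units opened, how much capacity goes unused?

Put 53 ft³ in storage unit 1; 97 ft³ remain.
Put 51 ft³ in storage unit 1; 46 ft³ remain.
Put 64 ft³ in storage unit 2; 86 ft³ remain.
Put 57 ft³ in storage unit 2; 29 ft³ remain.
Put 56 ft³ in storage unit 3; 94 ft³ remain.
Put 55 ft³ in storage unit 3; 39 ft³ remain.
Put 59 ft³ in storage unit 4; 91 ft³ remain.
Put 59 ft³ in storage unit 4; 32 ft³ remain.
Put 56 ft³ in storage unit 5; 94 ft³ remain.
Put 57 ft³ in storage unit 5; 37 ft³ remain.
Put 51 ft³ in storage unit 6; 99 ft³ remain.
Put 57 ft³ in storage unit 6; 42 ft³ remain.
Put 59 ft³ in storage unit 7; 91 ft³ remain.
Put 50 ft³ in storage unit 7; 41 ft³ remain.
Put 53 ft³ in storage unit 8; 97 ft³ remain.
Put 57 ft³ in storage unit 8; 40 ft³ remain.
8 storage units × 150 ft³ = 1200 ft³; used 894 ft³; unused 306 ft³.

306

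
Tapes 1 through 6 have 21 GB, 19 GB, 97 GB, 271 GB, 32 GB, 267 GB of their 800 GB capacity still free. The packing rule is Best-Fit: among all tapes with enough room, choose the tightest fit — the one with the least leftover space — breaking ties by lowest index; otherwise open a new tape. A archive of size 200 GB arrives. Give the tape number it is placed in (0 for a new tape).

6

Tapes with room: tape 4 (271 GB), tape 6 (267 GB).
Tightest fit is tape 6 with 267 GB free.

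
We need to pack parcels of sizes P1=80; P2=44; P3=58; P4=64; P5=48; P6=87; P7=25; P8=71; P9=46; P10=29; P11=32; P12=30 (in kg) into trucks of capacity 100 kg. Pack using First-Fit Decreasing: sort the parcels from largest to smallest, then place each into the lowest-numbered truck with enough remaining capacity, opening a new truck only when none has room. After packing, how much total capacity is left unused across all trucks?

86

Sorted descending: 87, 80, 71, 64, 58, 48, 46, 44, 32, 30, 29, 25.
Put 87 kg in truck 1; 13 kg remain.
Put 80 kg in truck 2; 20 kg remain.
Put 71 kg in truck 3; 29 kg remain.
Put 64 kg in truck 4; 36 kg remain.
Put 58 kg in truck 5; 42 kg remain.
Put 48 kg in truck 6; 52 kg remain.
Put 46 kg in truck 6; 6 kg remain.
Put 44 kg in truck 7; 56 kg remain.
Put 32 kg in truck 4; 4 kg remain.
Put 30 kg in truck 5; 12 kg remain.
Put 29 kg in truck 3; 0 kg remain.
Put 25 kg in truck 7; 31 kg remain.
7 trucks × 100 kg = 700 kg; used 614 kg; unused 86 kg.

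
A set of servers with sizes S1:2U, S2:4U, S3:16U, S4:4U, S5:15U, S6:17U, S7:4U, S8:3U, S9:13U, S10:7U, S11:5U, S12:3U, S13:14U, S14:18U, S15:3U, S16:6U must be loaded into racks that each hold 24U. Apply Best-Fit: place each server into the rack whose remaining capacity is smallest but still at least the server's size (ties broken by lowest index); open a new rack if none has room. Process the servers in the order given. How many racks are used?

S1 (2U) → rack 1 (remaining 22U)
S2 (4U) → rack 1 (remaining 18U)
S3 (16U) → rack 1 (remaining 2U)
S4 (4U) → rack 2 (remaining 20U)
S5 (15U) → rack 2 (remaining 5U)
S6 (17U) → rack 3 (remaining 7U)
S7 (4U) → rack 2 (remaining 1U)
S8 (3U) → rack 3 (remaining 4U)
S9 (13U) → rack 4 (remaining 11U)
S10 (7U) → rack 4 (remaining 4U)
S11 (5U) → rack 5 (remaining 19U)
S12 (3U) → rack 3 (remaining 1U)
S13 (14U) → rack 5 (remaining 5U)
S14 (18U) → rack 6 (remaining 6U)
S15 (3U) → rack 4 (remaining 1U)
S16 (6U) → rack 6 (remaining 0U)
Final racks: [2,4,16] [4,15,4] [17,3,3] [13,7,3] [5,14] [18,6].

6 racks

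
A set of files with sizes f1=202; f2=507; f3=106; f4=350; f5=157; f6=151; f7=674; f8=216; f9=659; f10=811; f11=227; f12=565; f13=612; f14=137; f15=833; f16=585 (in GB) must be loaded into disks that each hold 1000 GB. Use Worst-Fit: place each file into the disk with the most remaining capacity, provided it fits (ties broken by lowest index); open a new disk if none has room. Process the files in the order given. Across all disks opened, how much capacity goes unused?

disk 1: place f1 (202 GB), 798 GB left
disk 1: place f2 (507 GB), 291 GB left
disk 1: place f3 (106 GB), 185 GB left
disk 2: place f4 (350 GB), 650 GB left
disk 2: place f5 (157 GB), 493 GB left
disk 2: place f6 (151 GB), 342 GB left
disk 3: place f7 (674 GB), 326 GB left
disk 2: place f8 (216 GB), 126 GB left
disk 4: place f9 (659 GB), 341 GB left
disk 5: place f10 (811 GB), 189 GB left
disk 4: place f11 (227 GB), 114 GB left
disk 6: place f12 (565 GB), 435 GB left
disk 7: place f13 (612 GB), 388 GB left
disk 6: place f14 (137 GB), 298 GB left
disk 8: place f15 (833 GB), 167 GB left
disk 9: place f16 (585 GB), 415 GB left
9 disks × 1000 GB = 9000 GB; used 6792 GB; unused 2208 GB.

2208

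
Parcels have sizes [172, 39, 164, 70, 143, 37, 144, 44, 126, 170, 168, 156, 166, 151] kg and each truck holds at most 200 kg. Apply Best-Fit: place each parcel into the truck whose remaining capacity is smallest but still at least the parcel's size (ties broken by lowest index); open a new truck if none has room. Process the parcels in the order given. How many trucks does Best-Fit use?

Put 172 kg in truck 1; 28 kg remain.
Put 39 kg in truck 2; 161 kg remain.
Put 164 kg in truck 3; 36 kg remain.
Put 70 kg in truck 2; 91 kg remain.
Put 143 kg in truck 4; 57 kg remain.
Put 37 kg in truck 4; 20 kg remain.
Put 144 kg in truck 5; 56 kg remain.
Put 44 kg in truck 5; 12 kg remain.
Put 126 kg in truck 6; 74 kg remain.
Put 170 kg in truck 7; 30 kg remain.
Put 168 kg in truck 8; 32 kg remain.
Put 156 kg in truck 9; 44 kg remain.
Put 166 kg in truck 10; 34 kg remain.
Put 151 kg in truck 11; 49 kg remain.

11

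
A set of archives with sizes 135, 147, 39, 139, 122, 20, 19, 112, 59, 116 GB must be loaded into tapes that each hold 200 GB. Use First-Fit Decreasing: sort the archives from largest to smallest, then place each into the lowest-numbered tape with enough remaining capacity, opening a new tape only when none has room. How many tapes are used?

6

Sorted descending: 147, 139, 135, 122, 116, 112, 59, 39, 20, 19.
Put 147 GB in tape 1; 53 GB remain.
Put 139 GB in tape 2; 61 GB remain.
Put 135 GB in tape 3; 65 GB remain.
Put 122 GB in tape 4; 78 GB remain.
Put 116 GB in tape 5; 84 GB remain.
Put 112 GB in tape 6; 88 GB remain.
Put 59 GB in tape 2; 2 GB remain.
Put 39 GB in tape 1; 14 GB remain.
Put 20 GB in tape 3; 45 GB remain.
Put 19 GB in tape 3; 26 GB remain.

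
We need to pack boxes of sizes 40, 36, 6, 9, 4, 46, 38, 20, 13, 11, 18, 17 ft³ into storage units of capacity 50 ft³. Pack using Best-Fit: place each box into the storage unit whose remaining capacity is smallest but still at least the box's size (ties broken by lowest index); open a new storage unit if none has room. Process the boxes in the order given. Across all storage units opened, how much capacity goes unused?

Put 40 ft³ in storage unit 1; 10 ft³ remain.
Put 36 ft³ in storage unit 2; 14 ft³ remain.
Put 6 ft³ in storage unit 1; 4 ft³ remain.
Put 9 ft³ in storage unit 2; 5 ft³ remain.
Put 4 ft³ in storage unit 1; 0 ft³ remain.
Put 46 ft³ in storage unit 3; 4 ft³ remain.
Put 38 ft³ in storage unit 4; 12 ft³ remain.
Put 20 ft³ in storage unit 5; 30 ft³ remain.
Put 13 ft³ in storage unit 5; 17 ft³ remain.
Put 11 ft³ in storage unit 4; 1 ft³ remain.
Put 18 ft³ in storage unit 6; 32 ft³ remain.
Put 17 ft³ in storage unit 5; 0 ft³ remain.
6 storage units × 50 ft³ = 300 ft³; used 258 ft³; unused 42 ft³.

42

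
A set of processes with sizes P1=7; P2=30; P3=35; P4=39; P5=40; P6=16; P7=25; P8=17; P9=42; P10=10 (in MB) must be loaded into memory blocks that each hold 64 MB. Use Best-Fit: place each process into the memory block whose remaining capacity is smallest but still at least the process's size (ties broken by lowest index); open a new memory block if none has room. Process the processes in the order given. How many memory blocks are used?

5

memory block 1: place P1 (7 MB), 57 MB left
memory block 1: place P2 (30 MB), 27 MB left
memory block 2: place P3 (35 MB), 29 MB left
memory block 3: place P4 (39 MB), 25 MB left
memory block 4: place P5 (40 MB), 24 MB left
memory block 4: place P6 (16 MB), 8 MB left
memory block 3: place P7 (25 MB), 0 MB left
memory block 1: place P8 (17 MB), 10 MB left
memory block 5: place P9 (42 MB), 22 MB left
memory block 1: place P10 (10 MB), 0 MB left
Final memory blocks: [7,30,17,10] [35] [39,25] [40,16] [42].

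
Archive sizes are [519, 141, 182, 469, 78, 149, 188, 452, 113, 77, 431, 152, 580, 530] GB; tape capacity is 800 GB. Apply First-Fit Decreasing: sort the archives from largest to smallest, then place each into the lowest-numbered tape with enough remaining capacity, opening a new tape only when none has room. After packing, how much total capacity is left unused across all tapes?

Sorted descending: 580, 530, 519, 469, 452, 431, 188, 182, 152, 149, 141, 113, 78, 77.
580 GB → tape 1 (remaining 220 GB)
530 GB → tape 2 (remaining 270 GB)
519 GB → tape 3 (remaining 281 GB)
469 GB → tape 4 (remaining 331 GB)
452 GB → tape 5 (remaining 348 GB)
431 GB → tape 6 (remaining 369 GB)
188 GB → tape 1 (remaining 32 GB)
182 GB → tape 2 (remaining 88 GB)
152 GB → tape 3 (remaining 129 GB)
149 GB → tape 4 (remaining 182 GB)
141 GB → tape 4 (remaining 41 GB)
113 GB → tape 3 (remaining 16 GB)
78 GB → tape 2 (remaining 10 GB)
77 GB → tape 5 (remaining 271 GB)
6 tapes × 800 GB = 4800 GB; used 4061 GB; unused 739 GB.

739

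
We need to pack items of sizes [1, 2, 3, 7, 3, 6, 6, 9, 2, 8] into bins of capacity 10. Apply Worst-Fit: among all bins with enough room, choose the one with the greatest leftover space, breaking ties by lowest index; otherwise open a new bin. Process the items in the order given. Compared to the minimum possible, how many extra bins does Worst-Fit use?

Worst-Fit: [1,2,3,3] [7] [6,2] [6] [9] [8] → 6 bins.
Total size 47; any packing needs at least ⌈47/10⌉ = 5 bins.
An optimal packing achieves that bound: [9,1] [8,2] [7,3] [6,3] [6,2] → 5 bins.
Excess: 6 − 5 = 1.

1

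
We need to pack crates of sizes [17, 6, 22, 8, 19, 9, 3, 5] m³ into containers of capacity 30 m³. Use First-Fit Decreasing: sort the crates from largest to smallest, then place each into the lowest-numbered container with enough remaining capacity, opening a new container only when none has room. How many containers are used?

4

Sorted descending: 22, 19, 17, 9, 8, 6, 5, 3.
container 1: place 22 m³, 8 m³ left
container 2: place 19 m³, 11 m³ left
container 3: place 17 m³, 13 m³ left
container 2: place 9 m³, 2 m³ left
container 1: place 8 m³, 0 m³ left
container 3: place 6 m³, 7 m³ left
container 3: place 5 m³, 2 m³ left
container 4: place 3 m³, 27 m³ left
Final containers: [22,8] [19,9] [17,6,5] [3].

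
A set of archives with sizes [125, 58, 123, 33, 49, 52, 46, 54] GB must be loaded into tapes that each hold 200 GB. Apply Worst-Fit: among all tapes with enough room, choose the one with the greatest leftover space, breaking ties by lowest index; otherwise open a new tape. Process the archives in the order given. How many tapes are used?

4

tape 1: place 125 GB, 75 GB left
tape 1: place 58 GB, 17 GB left
tape 2: place 123 GB, 77 GB left
tape 2: place 33 GB, 44 GB left
tape 3: place 49 GB, 151 GB left
tape 3: place 52 GB, 99 GB left
tape 3: place 46 GB, 53 GB left
tape 4: place 54 GB, 146 GB left
Final tapes: [125,58] [123,33] [49,52,46] [54].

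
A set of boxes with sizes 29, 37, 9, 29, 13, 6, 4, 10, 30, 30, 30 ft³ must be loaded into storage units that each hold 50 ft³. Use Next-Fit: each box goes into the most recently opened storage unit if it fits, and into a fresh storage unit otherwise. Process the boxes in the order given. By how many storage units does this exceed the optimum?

0

Next-Fit: [29] [37,9] [29,13,6] [4,10,30] [30] [30] → 6 storage units.
6 boxes exceed 25 ft³ (half the capacity), and no two of those can share a storage unit, so at least 6 storage units are needed.
So 6 is already optimal.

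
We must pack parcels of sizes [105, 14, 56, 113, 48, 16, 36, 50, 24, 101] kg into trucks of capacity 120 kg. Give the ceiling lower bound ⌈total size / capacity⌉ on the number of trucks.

Total size = 105 + 14 + 56 + 113 + 48 + 16 + 36 + 50 + 24 + 101 = 563 kg.
⌈563 / 120⌉ = 5.

5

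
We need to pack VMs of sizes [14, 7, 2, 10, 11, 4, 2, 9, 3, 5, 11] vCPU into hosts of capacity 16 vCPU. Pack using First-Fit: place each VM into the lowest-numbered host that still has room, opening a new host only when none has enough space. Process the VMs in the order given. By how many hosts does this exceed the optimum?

1

First-Fit: [14,2] [7,4,2,3] [10,5] [11] [9] [11] → 6 hosts.
Total size 78 vCPU; any packing needs at least ⌈78/16⌉ = 5 hosts.
An optimal packing achieves that bound: [14,2] [11,5] [11,4] [10,3,2] [9,7] → 5 hosts.
Excess: 6 − 5 = 1.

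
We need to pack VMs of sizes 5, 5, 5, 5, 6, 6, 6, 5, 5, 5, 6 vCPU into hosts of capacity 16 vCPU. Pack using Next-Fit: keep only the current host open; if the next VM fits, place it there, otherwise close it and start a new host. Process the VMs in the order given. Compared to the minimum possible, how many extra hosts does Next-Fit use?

Next-Fit: [5,5,5] [5,6] [6,6] [5,5,5] [6] → 5 hosts.
Total size 59 vCPU; any packing needs at least ⌈59/16⌉ = 4 hosts.
An optimal packing achieves that bound: [6,6] [6,5,5] [6,5,5] [5,5,5] → 4 hosts.
Excess: 5 − 4 = 1.

1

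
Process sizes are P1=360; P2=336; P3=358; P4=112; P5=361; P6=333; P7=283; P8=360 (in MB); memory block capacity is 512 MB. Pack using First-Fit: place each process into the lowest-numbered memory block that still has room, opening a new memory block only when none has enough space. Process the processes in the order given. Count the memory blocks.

7

P1 (360 MB) → memory block 1 (remaining 152 MB)
P2 (336 MB) → memory block 2 (remaining 176 MB)
P3 (358 MB) → memory block 3 (remaining 154 MB)
P4 (112 MB) → memory block 1 (remaining 40 MB)
P5 (361 MB) → memory block 4 (remaining 151 MB)
P6 (333 MB) → memory block 5 (remaining 179 MB)
P7 (283 MB) → memory block 6 (remaining 229 MB)
P8 (360 MB) → memory block 7 (remaining 152 MB)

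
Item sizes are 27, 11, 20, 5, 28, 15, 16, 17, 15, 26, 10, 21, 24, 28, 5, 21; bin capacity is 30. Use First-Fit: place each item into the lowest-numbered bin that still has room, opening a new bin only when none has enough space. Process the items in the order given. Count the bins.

bin 1: place 27, 3 left
bin 2: place 11, 19 left
bin 3: place 20, 10 left
bin 2: place 5, 14 left
bin 4: place 28, 2 left
bin 5: place 15, 15 left
bin 6: place 16, 14 left
bin 7: place 17, 13 left
bin 5: place 15, 0 left
bin 8: place 26, 4 left
bin 2: place 10, 4 left
bin 9: place 21, 9 left
bin 10: place 24, 6 left
bin 11: place 28, 2 left
bin 3: place 5, 5 left
bin 12: place 21, 9 left

12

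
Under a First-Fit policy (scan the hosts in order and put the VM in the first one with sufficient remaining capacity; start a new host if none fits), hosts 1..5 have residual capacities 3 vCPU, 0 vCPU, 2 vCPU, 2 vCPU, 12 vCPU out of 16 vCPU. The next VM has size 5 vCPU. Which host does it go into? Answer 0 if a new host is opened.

5

Hosts with room: host 5 (12 vCPU).
The first with room is host 5.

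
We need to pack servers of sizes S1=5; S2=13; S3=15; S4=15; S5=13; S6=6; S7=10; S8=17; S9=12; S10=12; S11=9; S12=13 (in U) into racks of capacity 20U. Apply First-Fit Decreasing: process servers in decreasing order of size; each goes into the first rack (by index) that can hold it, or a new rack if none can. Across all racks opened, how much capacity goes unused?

Sorted descending: 17, 15, 15, 13, 13, 13, 12, 12, 10, 9, 6, 5.
rack 1: place 17U, 3U left
rack 2: place 15U, 5U left
rack 3: place 15U, 5U left
rack 4: place 13U, 7U left
rack 5: place 13U, 7U left
rack 6: place 13U, 7U left
rack 7: place 12U, 8U left
rack 8: place 12U, 8U left
rack 9: place 10U, 10U left
rack 9: place 9U, 1U left
rack 4: place 6U, 1U left
rack 2: place 5U, 0U left
9 racks × 20U = 180U; used 140U; unused 40U.

40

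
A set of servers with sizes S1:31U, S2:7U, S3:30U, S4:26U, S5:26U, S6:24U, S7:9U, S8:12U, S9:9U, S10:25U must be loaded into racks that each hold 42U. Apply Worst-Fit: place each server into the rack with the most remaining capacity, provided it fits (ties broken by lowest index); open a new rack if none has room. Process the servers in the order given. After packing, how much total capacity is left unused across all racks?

53

S1 (31U) → rack 1 (remaining 11U)
S2 (7U) → rack 1 (remaining 4U)
S3 (30U) → rack 2 (remaining 12U)
S4 (26U) → rack 3 (remaining 16U)
S5 (26U) → rack 4 (remaining 16U)
S6 (24U) → rack 5 (remaining 18U)
S7 (9U) → rack 5 (remaining 9U)
S8 (12U) → rack 3 (remaining 4U)
S9 (9U) → rack 4 (remaining 7U)
S10 (25U) → rack 6 (remaining 17U)
6 racks × 42U = 252U; used 199U; unused 53U.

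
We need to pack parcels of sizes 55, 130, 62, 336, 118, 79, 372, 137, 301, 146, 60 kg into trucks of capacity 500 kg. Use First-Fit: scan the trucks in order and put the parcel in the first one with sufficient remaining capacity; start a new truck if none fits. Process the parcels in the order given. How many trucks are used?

55 kg → truck 1 (remaining 445 kg)
130 kg → truck 1 (remaining 315 kg)
62 kg → truck 1 (remaining 253 kg)
336 kg → truck 2 (remaining 164 kg)
118 kg → truck 1 (remaining 135 kg)
79 kg → truck 1 (remaining 56 kg)
372 kg → truck 3 (remaining 128 kg)
137 kg → truck 2 (remaining 27 kg)
301 kg → truck 4 (remaining 199 kg)
146 kg → truck 4 (remaining 53 kg)
60 kg → truck 3 (remaining 68 kg)
Final trucks: [55,130,62,118,79] [336,137] [372,60] [301,146].

4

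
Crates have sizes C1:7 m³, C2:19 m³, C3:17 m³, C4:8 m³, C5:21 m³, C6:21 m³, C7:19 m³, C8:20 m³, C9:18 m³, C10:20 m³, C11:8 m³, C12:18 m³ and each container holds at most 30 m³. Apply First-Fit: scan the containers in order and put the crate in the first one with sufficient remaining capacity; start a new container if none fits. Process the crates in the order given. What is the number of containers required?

9

container 1: place C1 (7 m³), 23 m³ left
container 1: place C2 (19 m³), 4 m³ left
container 2: place C3 (17 m³), 13 m³ left
container 2: place C4 (8 m³), 5 m³ left
container 3: place C5 (21 m³), 9 m³ left
container 4: place C6 (21 m³), 9 m³ left
container 5: place C7 (19 m³), 11 m³ left
container 6: place C8 (20 m³), 10 m³ left
container 7: place C9 (18 m³), 12 m³ left
container 8: place C10 (20 m³), 10 m³ left
container 3: place C11 (8 m³), 1 m³ left
container 9: place C12 (18 m³), 12 m³ left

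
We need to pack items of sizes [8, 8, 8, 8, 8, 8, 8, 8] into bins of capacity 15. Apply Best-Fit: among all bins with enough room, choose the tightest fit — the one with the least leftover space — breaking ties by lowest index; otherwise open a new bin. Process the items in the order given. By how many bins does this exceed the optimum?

0

Best-Fit: [8] [8] [8] [8] [8] [8] [8] [8] → 8 bins.
8 items exceed 7.5 (half the capacity), and no two of those can share a bin, so at least 8 bins are needed.
So 8 is already optimal.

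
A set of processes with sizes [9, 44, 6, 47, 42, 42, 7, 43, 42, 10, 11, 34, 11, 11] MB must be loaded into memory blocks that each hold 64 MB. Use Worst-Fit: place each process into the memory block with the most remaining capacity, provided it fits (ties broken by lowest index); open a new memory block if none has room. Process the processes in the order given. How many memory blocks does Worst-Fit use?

9 MB → memory block 1 (remaining 55 MB)
44 MB → memory block 1 (remaining 11 MB)
6 MB → memory block 1 (remaining 5 MB)
47 MB → memory block 2 (remaining 17 MB)
42 MB → memory block 3 (remaining 22 MB)
42 MB → memory block 4 (remaining 22 MB)
7 MB → memory block 3 (remaining 15 MB)
43 MB → memory block 5 (remaining 21 MB)
42 MB → memory block 6 (remaining 22 MB)
10 MB → memory block 4 (remaining 12 MB)
11 MB → memory block 6 (remaining 11 MB)
34 MB → memory block 7 (remaining 30 MB)
11 MB → memory block 7 (remaining 19 MB)
11 MB → memory block 5 (remaining 10 MB)
Final memory blocks: [9,44,6] [47] [42,7] [42,10] [43,11] [42,11] [34,11].

7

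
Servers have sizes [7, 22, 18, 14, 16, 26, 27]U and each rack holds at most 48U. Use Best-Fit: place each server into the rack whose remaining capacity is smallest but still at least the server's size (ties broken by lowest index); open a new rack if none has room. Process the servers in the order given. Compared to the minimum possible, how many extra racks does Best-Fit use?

Best-Fit: [7,22,18] [14,16] [26] [27] → 4 racks.
Total size 130U; any packing needs at least ⌈130/48⌉ = 3 racks.
An optimal packing achieves that bound: [27,18] [26,22] [16,14,7] → 3 racks.
Excess: 4 − 3 = 1.

1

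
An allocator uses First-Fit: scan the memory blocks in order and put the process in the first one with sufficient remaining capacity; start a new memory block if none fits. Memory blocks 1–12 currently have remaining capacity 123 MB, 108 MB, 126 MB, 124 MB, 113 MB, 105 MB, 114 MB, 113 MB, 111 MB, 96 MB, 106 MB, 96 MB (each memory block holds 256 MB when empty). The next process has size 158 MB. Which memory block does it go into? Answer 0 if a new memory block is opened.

No memory block has ≥ 158 MB free, so a new memory block is opened.

0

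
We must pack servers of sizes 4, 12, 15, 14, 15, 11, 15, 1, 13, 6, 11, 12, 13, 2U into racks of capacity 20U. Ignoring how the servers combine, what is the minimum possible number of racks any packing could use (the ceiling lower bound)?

8

Total size = 4 + 12 + 15 + 14 + 15 + 11 + 15 + 1 + 13 + 6 + 11 + 12 + 13 + 2 = 144U.
⌈144 / 20⌉ = 8.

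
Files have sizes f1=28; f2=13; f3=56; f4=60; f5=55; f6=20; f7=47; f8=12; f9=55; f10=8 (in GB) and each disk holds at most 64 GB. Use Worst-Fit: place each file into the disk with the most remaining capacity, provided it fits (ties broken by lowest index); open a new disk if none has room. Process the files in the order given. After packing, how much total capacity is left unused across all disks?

30

disk 1: place f1 (28 GB), 36 GB left
disk 1: place f2 (13 GB), 23 GB left
disk 2: place f3 (56 GB), 8 GB left
disk 3: place f4 (60 GB), 4 GB left
disk 4: place f5 (55 GB), 9 GB left
disk 1: place f6 (20 GB), 3 GB left
disk 5: place f7 (47 GB), 17 GB left
disk 5: place f8 (12 GB), 5 GB left
disk 6: place f9 (55 GB), 9 GB left
disk 4: place f10 (8 GB), 1 GB left
6 disks × 64 GB = 384 GB; used 354 GB; unused 30 GB.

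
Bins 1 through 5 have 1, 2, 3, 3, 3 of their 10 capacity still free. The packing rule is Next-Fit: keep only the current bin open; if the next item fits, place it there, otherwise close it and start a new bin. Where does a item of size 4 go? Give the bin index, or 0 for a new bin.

0

Next-Fit only looks at bin 5, which has 3 free.
4 does not fit, so a new bin is opened.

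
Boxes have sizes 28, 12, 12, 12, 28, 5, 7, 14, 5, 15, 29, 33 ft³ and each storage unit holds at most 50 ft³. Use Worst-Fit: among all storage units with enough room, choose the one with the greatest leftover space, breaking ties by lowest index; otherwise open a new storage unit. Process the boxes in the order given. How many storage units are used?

5 storage units

Put 28 ft³ in storage unit 1; 22 ft³ remain.
Put 12 ft³ in storage unit 1; 10 ft³ remain.
Put 12 ft³ in storage unit 2; 38 ft³ remain.
Put 12 ft³ in storage unit 2; 26 ft³ remain.
Put 28 ft³ in storage unit 3; 22 ft³ remain.
Put 5 ft³ in storage unit 2; 21 ft³ remain.
Put 7 ft³ in storage unit 3; 15 ft³ remain.
Put 14 ft³ in storage unit 2; 7 ft³ remain.
Put 5 ft³ in storage unit 3; 10 ft³ remain.
Put 15 ft³ in storage unit 4; 35 ft³ remain.
Put 29 ft³ in storage unit 4; 6 ft³ remain.
Put 33 ft³ in storage unit 5; 17 ft³ remain.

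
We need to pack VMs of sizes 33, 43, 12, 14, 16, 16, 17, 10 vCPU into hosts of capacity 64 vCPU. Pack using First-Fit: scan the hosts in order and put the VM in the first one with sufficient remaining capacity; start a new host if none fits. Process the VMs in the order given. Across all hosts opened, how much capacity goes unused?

host 1: place 33 vCPU, 31 vCPU left
host 2: place 43 vCPU, 21 vCPU left
host 1: place 12 vCPU, 19 vCPU left
host 1: place 14 vCPU, 5 vCPU left
host 2: place 16 vCPU, 5 vCPU left
host 3: place 16 vCPU, 48 vCPU left
host 3: place 17 vCPU, 31 vCPU left
host 3: place 10 vCPU, 21 vCPU left
3 hosts × 64 vCPU = 192 vCPU; used 161 vCPU; unused 31 vCPU.

31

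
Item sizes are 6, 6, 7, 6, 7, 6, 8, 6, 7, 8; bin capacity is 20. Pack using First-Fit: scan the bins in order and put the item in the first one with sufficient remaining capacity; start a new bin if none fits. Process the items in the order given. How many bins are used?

4

6 → bin 1 (remaining 14)
6 → bin 1 (remaining 8)
7 → bin 1 (remaining 1)
6 → bin 2 (remaining 14)
7 → bin 2 (remaining 7)
6 → bin 2 (remaining 1)
8 → bin 3 (remaining 12)
6 → bin 3 (remaining 6)
7 → bin 4 (remaining 13)
8 → bin 4 (remaining 5)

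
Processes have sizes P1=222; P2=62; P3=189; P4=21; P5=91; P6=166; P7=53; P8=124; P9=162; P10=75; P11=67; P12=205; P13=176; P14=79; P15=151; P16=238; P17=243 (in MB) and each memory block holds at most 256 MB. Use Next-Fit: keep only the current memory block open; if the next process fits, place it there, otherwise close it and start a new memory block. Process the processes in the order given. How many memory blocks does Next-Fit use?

12 memory blocks

Put P1 (222 MB) in memory block 1; 34 MB remain.
Put P2 (62 MB) in memory block 2; 194 MB remain.
Put P3 (189 MB) in memory block 2; 5 MB remain.
Put P4 (21 MB) in memory block 3; 235 MB remain.
Put P5 (91 MB) in memory block 3; 144 MB remain.
Put P6 (166 MB) in memory block 4; 90 MB remain.
Put P7 (53 MB) in memory block 4; 37 MB remain.
Put P8 (124 MB) in memory block 5; 132 MB remain.
Put P9 (162 MB) in memory block 6; 94 MB remain.
Put P10 (75 MB) in memory block 6; 19 MB remain.
Put P11 (67 MB) in memory block 7; 189 MB remain.
Put P12 (205 MB) in memory block 8; 51 MB remain.
Put P13 (176 MB) in memory block 9; 80 MB remain.
Put P14 (79 MB) in memory block 9; 1 MB remain.
Put P15 (151 MB) in memory block 10; 105 MB remain.
Put P16 (238 MB) in memory block 11; 18 MB remain.
Put P17 (243 MB) in memory block 12; 13 MB remain.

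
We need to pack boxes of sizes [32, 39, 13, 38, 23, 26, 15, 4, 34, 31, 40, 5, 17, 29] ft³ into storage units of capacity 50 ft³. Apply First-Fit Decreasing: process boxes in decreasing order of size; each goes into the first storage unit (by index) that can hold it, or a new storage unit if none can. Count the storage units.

8 storage units

Sorted descending: 40, 39, 38, 34, 32, 31, 29, 26, 23, 17, 15, 13, 5, 4.
Put 40 ft³ in storage unit 1; 10 ft³ remain.
Put 39 ft³ in storage unit 2; 11 ft³ remain.
Put 38 ft³ in storage unit 3; 12 ft³ remain.
Put 34 ft³ in storage unit 4; 16 ft³ remain.
Put 32 ft³ in storage unit 5; 18 ft³ remain.
Put 31 ft³ in storage unit 6; 19 ft³ remain.
Put 29 ft³ in storage unit 7; 21 ft³ remain.
Put 26 ft³ in storage unit 8; 24 ft³ remain.
Put 23 ft³ in storage unit 8; 1 ft³ remain.
Put 17 ft³ in storage unit 5; 1 ft³ remain.
Put 15 ft³ in storage unit 4; 1 ft³ remain.
Put 13 ft³ in storage unit 6; 6 ft³ remain.
Put 5 ft³ in storage unit 1; 5 ft³ remain.
Put 4 ft³ in storage unit 1; 1 ft³ remain.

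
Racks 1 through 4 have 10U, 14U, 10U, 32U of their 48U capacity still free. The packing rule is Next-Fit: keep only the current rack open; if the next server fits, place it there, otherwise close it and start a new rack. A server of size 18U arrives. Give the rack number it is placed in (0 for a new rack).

4

Next-Fit only looks at rack 4, which has 32U free.
18U fits there.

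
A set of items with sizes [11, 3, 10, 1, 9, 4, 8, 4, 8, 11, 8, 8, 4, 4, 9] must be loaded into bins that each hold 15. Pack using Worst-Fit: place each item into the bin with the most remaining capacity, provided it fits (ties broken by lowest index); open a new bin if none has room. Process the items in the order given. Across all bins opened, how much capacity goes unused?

11 → bin 1 (remaining 4)
3 → bin 1 (remaining 1)
10 → bin 2 (remaining 5)
1 → bin 2 (remaining 4)
9 → bin 3 (remaining 6)
4 → bin 3 (remaining 2)
8 → bin 4 (remaining 7)
4 → bin 4 (remaining 3)
8 → bin 5 (remaining 7)
11 → bin 6 (remaining 4)
8 → bin 7 (remaining 7)
8 → bin 8 (remaining 7)
4 → bin 5 (remaining 3)
4 → bin 7 (remaining 3)
9 → bin 9 (remaining 6)
9 bins × 15 = 135; used 102; unused 33.

33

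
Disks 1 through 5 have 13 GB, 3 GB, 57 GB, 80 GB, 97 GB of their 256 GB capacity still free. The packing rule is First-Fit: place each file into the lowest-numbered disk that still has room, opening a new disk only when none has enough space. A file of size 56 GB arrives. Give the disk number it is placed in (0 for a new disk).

3

Disks with room: disk 3 (57 GB), disk 4 (80 GB), disk 5 (97 GB).
The first with room is disk 3.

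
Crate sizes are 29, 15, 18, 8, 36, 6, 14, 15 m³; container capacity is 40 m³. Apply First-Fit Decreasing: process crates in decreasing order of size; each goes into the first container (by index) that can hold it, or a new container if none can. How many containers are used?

Sorted descending: 36, 29, 18, 15, 15, 14, 8, 6.
36 m³ → container 1 (remaining 4 m³)
29 m³ → container 2 (remaining 11 m³)
18 m³ → container 3 (remaining 22 m³)
15 m³ → container 3 (remaining 7 m³)
15 m³ → container 4 (remaining 25 m³)
14 m³ → container 4 (remaining 11 m³)
8 m³ → container 2 (remaining 3 m³)
6 m³ → container 3 (remaining 1 m³)

4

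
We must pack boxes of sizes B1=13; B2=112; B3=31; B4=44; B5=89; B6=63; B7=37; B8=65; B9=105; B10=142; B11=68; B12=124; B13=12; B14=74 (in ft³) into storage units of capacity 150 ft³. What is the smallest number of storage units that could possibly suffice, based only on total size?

Total size = 13 + 112 + 31 + 44 + 89 + 63 + 37 + 65 + 105 + 142 + 68 + 124 + 12 + 74 = 979 ft³.
⌈979 / 150⌉ = 7.

7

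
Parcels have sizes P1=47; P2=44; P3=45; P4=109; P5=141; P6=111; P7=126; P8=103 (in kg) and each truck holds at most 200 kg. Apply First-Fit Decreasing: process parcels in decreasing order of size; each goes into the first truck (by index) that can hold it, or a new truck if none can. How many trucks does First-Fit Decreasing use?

Sorted descending: 141, 126, 111, 109, 103, 47, 45, 44.
141 kg → truck 1 (remaining 59 kg)
126 kg → truck 2 (remaining 74 kg)
111 kg → truck 3 (remaining 89 kg)
109 kg → truck 4 (remaining 91 kg)
103 kg → truck 5 (remaining 97 kg)
47 kg → truck 1 (remaining 12 kg)
45 kg → truck 2 (remaining 29 kg)
44 kg → truck 3 (remaining 45 kg)

5 trucks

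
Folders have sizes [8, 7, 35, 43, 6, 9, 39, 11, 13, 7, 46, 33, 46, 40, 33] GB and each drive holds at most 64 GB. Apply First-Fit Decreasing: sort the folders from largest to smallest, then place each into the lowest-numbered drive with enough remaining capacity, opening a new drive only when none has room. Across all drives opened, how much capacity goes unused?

136

Sorted descending: 46, 46, 43, 40, 39, 35, 33, 33, 13, 11, 9, 8, 7, 7, 6.
46 GB → drive 1 (remaining 18 GB)
46 GB → drive 2 (remaining 18 GB)
43 GB → drive 3 (remaining 21 GB)
40 GB → drive 4 (remaining 24 GB)
39 GB → drive 5 (remaining 25 GB)
35 GB → drive 6 (remaining 29 GB)
33 GB → drive 7 (remaining 31 GB)
33 GB → drive 8 (remaining 31 GB)
13 GB → drive 1 (remaining 5 GB)
11 GB → drive 2 (remaining 7 GB)
9 GB → drive 3 (remaining 12 GB)
8 GB → drive 3 (remaining 4 GB)
7 GB → drive 2 (remaining 0 GB)
7 GB → drive 4 (remaining 17 GB)
6 GB → drive 4 (remaining 11 GB)
8 drives × 64 GB = 512 GB; used 376 GB; unused 136 GB.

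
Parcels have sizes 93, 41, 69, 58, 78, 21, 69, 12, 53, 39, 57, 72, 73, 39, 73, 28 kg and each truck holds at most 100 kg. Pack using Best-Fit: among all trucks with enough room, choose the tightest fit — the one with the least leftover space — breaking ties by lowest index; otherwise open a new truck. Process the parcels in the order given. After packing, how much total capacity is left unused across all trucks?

125

93 kg → truck 1 (remaining 7 kg)
41 kg → truck 2 (remaining 59 kg)
69 kg → truck 3 (remaining 31 kg)
58 kg → truck 2 (remaining 1 kg)
78 kg → truck 4 (remaining 22 kg)
21 kg → truck 4 (remaining 1 kg)
69 kg → truck 5 (remaining 31 kg)
12 kg → truck 3 (remaining 19 kg)
53 kg → truck 6 (remaining 47 kg)
39 kg → truck 6 (remaining 8 kg)
57 kg → truck 7 (remaining 43 kg)
72 kg → truck 8 (remaining 28 kg)
73 kg → truck 9 (remaining 27 kg)
39 kg → truck 7 (remaining 4 kg)
73 kg → truck 10 (remaining 27 kg)
28 kg → truck 8 (remaining 0 kg)
10 trucks × 100 kg = 1000 kg; used 875 kg; unused 125 kg.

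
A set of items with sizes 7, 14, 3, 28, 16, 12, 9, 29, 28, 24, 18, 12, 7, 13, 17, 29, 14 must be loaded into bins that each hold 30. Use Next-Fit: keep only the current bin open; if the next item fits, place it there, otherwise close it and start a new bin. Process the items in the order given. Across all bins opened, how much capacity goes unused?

7 → bin 1 (remaining 23)
14 → bin 1 (remaining 9)
3 → bin 1 (remaining 6)
28 → bin 2 (remaining 2)
16 → bin 3 (remaining 14)
12 → bin 3 (remaining 2)
9 → bin 4 (remaining 21)
29 → bin 5 (remaining 1)
28 → bin 6 (remaining 2)
24 → bin 7 (remaining 6)
18 → bin 8 (remaining 12)
12 → bin 8 (remaining 0)
7 → bin 9 (remaining 23)
13 → bin 9 (remaining 10)
17 → bin 10 (remaining 13)
29 → bin 11 (remaining 1)
14 → bin 12 (remaining 16)
12 bins × 30 = 360; used 280; unused 80.

80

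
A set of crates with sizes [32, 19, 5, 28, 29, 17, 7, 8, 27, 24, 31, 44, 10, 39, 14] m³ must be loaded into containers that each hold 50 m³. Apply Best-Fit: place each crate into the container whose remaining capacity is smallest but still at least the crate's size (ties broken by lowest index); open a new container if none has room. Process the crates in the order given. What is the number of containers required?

32 m³ → container 1 (remaining 18 m³)
19 m³ → container 2 (remaining 31 m³)
5 m³ → container 1 (remaining 13 m³)
28 m³ → container 2 (remaining 3 m³)
29 m³ → container 3 (remaining 21 m³)
17 m³ → container 3 (remaining 4 m³)
7 m³ → container 1 (remaining 6 m³)
8 m³ → container 4 (remaining 42 m³)
27 m³ → container 4 (remaining 15 m³)
24 m³ → container 5 (remaining 26 m³)
31 m³ → container 6 (remaining 19 m³)
44 m³ → container 7 (remaining 6 m³)
10 m³ → container 4 (remaining 5 m³)
39 m³ → container 8 (remaining 11 m³)
14 m³ → container 6 (remaining 5 m³)
Final containers: [32,5,7] [19,28] [29,17] [8,27,10] [24] [31,14] [44] [39].

8 containers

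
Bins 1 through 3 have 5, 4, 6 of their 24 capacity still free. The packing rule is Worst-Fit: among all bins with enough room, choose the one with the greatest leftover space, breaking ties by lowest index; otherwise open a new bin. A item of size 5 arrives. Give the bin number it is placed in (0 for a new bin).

Bins with room: bin 1 (5), bin 3 (6).
Most room is bin 3 with 6 free.

3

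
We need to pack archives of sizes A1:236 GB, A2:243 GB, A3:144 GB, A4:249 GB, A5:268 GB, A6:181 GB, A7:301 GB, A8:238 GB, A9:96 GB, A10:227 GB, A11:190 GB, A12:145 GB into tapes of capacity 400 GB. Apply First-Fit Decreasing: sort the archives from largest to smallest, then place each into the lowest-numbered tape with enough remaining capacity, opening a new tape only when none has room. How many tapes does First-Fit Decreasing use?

Sorted descending: 301, 268, 249, 243, 238, 236, 227, 190, 181, 145, 144, 96.
301 GB → tape 1 (remaining 99 GB)
268 GB → tape 2 (remaining 132 GB)
249 GB → tape 3 (remaining 151 GB)
243 GB → tape 4 (remaining 157 GB)
238 GB → tape 5 (remaining 162 GB)
236 GB → tape 6 (remaining 164 GB)
227 GB → tape 7 (remaining 173 GB)
190 GB → tape 8 (remaining 210 GB)
181 GB → tape 8 (remaining 29 GB)
145 GB → tape 3 (remaining 6 GB)
144 GB → tape 4 (remaining 13 GB)
96 GB → tape 1 (remaining 3 GB)
Final tapes: [301,96] [268] [249,145] [243,144] [238] [236] [227] [190,181].

8 tapes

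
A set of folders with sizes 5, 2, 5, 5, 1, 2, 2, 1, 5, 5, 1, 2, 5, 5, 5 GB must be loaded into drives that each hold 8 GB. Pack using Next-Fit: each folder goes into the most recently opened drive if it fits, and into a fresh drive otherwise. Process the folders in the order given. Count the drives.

8 drives

drive 1: place 5 GB, 3 GB left
drive 1: place 2 GB, 1 GB left
drive 2: place 5 GB, 3 GB left
drive 3: place 5 GB, 3 GB left
drive 3: place 1 GB, 2 GB left
drive 3: place 2 GB, 0 GB left
drive 4: place 2 GB, 6 GB left
drive 4: place 1 GB, 5 GB left
drive 4: place 5 GB, 0 GB left
drive 5: place 5 GB, 3 GB left
drive 5: place 1 GB, 2 GB left
drive 5: place 2 GB, 0 GB left
drive 6: place 5 GB, 3 GB left
drive 7: place 5 GB, 3 GB left
drive 8: place 5 GB, 3 GB left
Final drives: [5,2] [5] [5,1,2] [2,1,5] [5,1,2] [5] [5] [5].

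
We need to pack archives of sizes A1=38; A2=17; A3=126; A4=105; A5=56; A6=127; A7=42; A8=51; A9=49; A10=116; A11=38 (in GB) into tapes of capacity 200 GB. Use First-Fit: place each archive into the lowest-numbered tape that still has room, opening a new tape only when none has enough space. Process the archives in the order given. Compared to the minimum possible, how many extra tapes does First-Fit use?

First-Fit: [38,17,126] [105,56,38] [127,42] [51,49] [116] → 5 tapes.
Total size 765 GB; any packing needs at least ⌈765/200⌉ = 4 tapes.
An optimal packing achieves that bound: [127,56,17] [126,51] [116,42,38] [105,49,38] → 4 tapes.
Excess: 5 − 4 = 1.

1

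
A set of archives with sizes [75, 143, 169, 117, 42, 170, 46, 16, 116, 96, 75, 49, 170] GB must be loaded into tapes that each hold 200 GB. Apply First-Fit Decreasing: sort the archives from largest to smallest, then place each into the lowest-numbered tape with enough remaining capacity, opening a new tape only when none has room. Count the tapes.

Sorted descending: 170, 170, 169, 143, 117, 116, 96, 75, 75, 49, 46, 42, 16.
Put 170 GB in tape 1; 30 GB remain.
Put 170 GB in tape 2; 30 GB remain.
Put 169 GB in tape 3; 31 GB remain.
Put 143 GB in tape 4; 57 GB remain.
Put 117 GB in tape 5; 83 GB remain.
Put 116 GB in tape 6; 84 GB remain.
Put 96 GB in tape 7; 104 GB remain.
Put 75 GB in tape 5; 8 GB remain.
Put 75 GB in tape 6; 9 GB remain.
Put 49 GB in tape 4; 8 GB remain.
Put 46 GB in tape 7; 58 GB remain.
Put 42 GB in tape 7; 16 GB remain.
Put 16 GB in tape 1; 14 GB remain.
Final tapes: [170,16] [170] [169] [143,49] [117,75] [116,75] [96,46,42].

7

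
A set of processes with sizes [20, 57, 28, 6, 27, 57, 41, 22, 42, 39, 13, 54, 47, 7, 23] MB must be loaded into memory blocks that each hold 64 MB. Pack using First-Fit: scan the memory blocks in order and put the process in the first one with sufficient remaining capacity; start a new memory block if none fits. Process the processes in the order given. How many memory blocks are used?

9

memory block 1: place 20 MB, 44 MB left
memory block 2: place 57 MB, 7 MB left
memory block 1: place 28 MB, 16 MB left
memory block 1: place 6 MB, 10 MB left
memory block 3: place 27 MB, 37 MB left
memory block 4: place 57 MB, 7 MB left
memory block 5: place 41 MB, 23 MB left
memory block 3: place 22 MB, 15 MB left
memory block 6: place 42 MB, 22 MB left
memory block 7: place 39 MB, 25 MB left
memory block 3: place 13 MB, 2 MB left
memory block 8: place 54 MB, 10 MB left
memory block 9: place 47 MB, 17 MB left
memory block 1: place 7 MB, 3 MB left
memory block 5: place 23 MB, 0 MB left
Final memory blocks: [20,28,6,7] [57] [27,22,13] [57] [41,23] [42] [39] [54] [47].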